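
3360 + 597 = 3957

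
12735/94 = 135 + 45/94 = 135.48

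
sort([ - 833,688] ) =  [ - 833, 688 ]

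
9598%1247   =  869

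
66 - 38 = 28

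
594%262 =70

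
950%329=292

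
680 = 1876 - 1196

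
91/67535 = 7/5195 = 0.00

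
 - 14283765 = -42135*339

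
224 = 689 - 465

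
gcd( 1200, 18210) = 30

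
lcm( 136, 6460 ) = 12920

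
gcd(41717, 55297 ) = 1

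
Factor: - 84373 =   -  139^1*607^1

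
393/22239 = 131/7413=0.02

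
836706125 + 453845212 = 1290551337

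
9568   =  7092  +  2476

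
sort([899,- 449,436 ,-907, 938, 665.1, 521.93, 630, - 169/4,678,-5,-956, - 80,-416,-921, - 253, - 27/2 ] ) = [ - 956,-921, - 907, -449,-416,-253,- 80,  -  169/4, - 27/2, - 5,436,521.93, 630,665.1, 678 , 899, 938 ] 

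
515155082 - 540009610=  - 24854528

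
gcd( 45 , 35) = 5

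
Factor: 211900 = 2^2*5^2* 13^1*163^1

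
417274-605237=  - 187963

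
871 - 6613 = -5742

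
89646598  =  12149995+77496603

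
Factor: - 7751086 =  -  2^1*7^1 * 553649^1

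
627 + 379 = 1006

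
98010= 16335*6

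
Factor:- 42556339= - 7^1 *331^1*18367^1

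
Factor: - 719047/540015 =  - 739/555 = - 3^( - 1 )*5^ (-1)*37^( - 1)*739^1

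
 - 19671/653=-19671/653 = - 30.12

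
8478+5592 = 14070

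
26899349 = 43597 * 617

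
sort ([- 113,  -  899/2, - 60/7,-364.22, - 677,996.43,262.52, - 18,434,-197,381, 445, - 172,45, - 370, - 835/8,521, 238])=[ - 677,  -  899/2, - 370, - 364.22,-197, -172, - 113, - 835/8, - 18, - 60/7, 45,  238,262.52, 381,434 , 445,521, 996.43] 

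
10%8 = 2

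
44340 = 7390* 6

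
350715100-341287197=9427903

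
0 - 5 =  - 5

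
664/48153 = 664/48153  =  0.01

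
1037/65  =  15 + 62/65 = 15.95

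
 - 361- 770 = -1131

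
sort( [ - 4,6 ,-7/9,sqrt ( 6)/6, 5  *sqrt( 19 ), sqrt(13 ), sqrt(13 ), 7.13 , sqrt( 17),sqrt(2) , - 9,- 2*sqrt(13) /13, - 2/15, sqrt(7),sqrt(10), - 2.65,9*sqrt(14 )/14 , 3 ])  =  [ - 9, - 4, -2.65, - 7/9, - 2*sqrt( 13) /13, - 2/15,sqrt(6 )/6 , sqrt( 2),9*sqrt( 14 ) /14,  sqrt(7 ) , 3,  sqrt(10), sqrt(13) , sqrt(13) , sqrt( 17),6 , 7.13, 5*sqrt(19 )]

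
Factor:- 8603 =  - 7^1*1229^1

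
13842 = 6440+7402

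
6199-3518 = 2681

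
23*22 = 506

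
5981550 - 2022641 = 3958909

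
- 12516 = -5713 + -6803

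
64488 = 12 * 5374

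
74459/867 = 74459/867 = 85.88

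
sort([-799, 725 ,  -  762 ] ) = [  -  799, - 762, 725 ] 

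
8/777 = 8/777 = 0.01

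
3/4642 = 3/4642 = 0.00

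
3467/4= 3467/4=866.75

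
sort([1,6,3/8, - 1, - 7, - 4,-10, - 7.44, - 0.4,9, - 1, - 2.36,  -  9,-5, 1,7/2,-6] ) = [-10, - 9,  -  7.44,-7,- 6, - 5, - 4, - 2.36, - 1, - 1, - 0.4,3/8,1,1,7/2,6,9 ] 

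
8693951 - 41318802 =-32624851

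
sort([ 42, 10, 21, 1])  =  [ 1 , 10, 21, 42]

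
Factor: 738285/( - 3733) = -3^1*5^1*83^1*593^1*3733^ (-1) 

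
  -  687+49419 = 48732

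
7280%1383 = 365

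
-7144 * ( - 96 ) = 685824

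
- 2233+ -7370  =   - 9603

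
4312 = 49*88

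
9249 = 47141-37892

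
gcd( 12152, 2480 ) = 248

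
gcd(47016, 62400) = 24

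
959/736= 959/736  =  1.30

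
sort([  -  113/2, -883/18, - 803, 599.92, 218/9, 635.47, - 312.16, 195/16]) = [ - 803, -312.16,  -  113/2,  -  883/18, 195/16, 218/9,  599.92, 635.47] 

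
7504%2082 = 1258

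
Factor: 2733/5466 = 1/2 = 2^( - 1)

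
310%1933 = 310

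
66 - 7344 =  - 7278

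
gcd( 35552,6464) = 3232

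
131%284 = 131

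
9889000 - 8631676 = 1257324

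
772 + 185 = 957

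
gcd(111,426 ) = 3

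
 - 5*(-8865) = 44325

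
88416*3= 265248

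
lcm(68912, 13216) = 964768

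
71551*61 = 4364611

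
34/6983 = 34/6983=0.00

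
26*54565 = 1418690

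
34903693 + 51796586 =86700279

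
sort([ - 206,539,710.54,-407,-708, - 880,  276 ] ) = [ - 880, - 708, - 407,-206, 276, 539,710.54]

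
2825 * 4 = 11300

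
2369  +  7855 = 10224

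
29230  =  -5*(- 5846)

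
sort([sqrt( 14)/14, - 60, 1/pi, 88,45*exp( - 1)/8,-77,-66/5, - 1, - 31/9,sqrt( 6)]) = [ - 77, - 60, - 66/5, - 31/9, - 1,sqrt( 14)/14,1/pi,45*exp( - 1 )/8, sqrt( 6 ),  88 ] 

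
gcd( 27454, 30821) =259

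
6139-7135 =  - 996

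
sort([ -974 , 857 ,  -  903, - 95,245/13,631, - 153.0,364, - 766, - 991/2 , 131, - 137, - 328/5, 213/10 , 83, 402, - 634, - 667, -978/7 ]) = [ - 974, - 903, - 766,- 667, - 634, - 991/2,-153.0,  -  978/7, - 137, -95,-328/5,245/13,213/10, 83, 131,364,402,631,857]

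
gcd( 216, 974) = 2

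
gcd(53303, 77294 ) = 1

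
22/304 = 11/152 = 0.07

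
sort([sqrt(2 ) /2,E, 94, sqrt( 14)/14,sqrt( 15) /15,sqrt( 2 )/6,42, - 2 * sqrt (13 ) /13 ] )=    [ - 2*sqrt( 13)/13,sqrt( 2)/6,sqrt( 15)/15,sqrt( 14)/14,sqrt( 2) /2,E, 42,94]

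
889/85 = 10 + 39/85 = 10.46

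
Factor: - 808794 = -2^1*3^2*7^3*131^1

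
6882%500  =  382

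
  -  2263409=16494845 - 18758254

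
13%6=1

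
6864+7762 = 14626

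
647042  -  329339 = 317703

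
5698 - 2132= 3566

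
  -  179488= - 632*284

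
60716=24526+36190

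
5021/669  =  5021/669 = 7.51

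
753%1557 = 753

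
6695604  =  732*9147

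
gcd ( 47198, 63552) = 2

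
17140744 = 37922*452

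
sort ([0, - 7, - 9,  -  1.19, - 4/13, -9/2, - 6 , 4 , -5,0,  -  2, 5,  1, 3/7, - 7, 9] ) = [- 9, - 7, - 7,-6,  -  5 , - 9/2, -2, - 1.19,  -  4/13,  0 , 0,3/7, 1, 4, 5, 9 ]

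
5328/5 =5328/5 = 1065.60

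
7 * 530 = 3710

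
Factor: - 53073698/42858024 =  - 26536849/21429012 = -2^(-2 )*3^(  -  1 )*11^(-1 )*67^( - 1 )*199^1*2423^(  -  1 )*133351^1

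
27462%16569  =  10893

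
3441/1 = 3441 = 3441.00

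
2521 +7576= 10097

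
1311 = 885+426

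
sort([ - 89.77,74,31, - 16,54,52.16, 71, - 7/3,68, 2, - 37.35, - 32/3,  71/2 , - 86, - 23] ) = [- 89.77 ,  -  86,-37.35, - 23, - 16, - 32/3,-7/3,2, 31, 71/2,  52.16, 54,68, 71,74 ]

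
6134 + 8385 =14519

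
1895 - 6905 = - 5010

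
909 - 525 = 384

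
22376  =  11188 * 2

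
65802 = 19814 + 45988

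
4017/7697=4017/7697 = 0.52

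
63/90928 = 63/90928 =0.00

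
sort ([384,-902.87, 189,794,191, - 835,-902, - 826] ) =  [-902.87, - 902,-835,- 826,  189, 191,384, 794] 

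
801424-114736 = 686688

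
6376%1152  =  616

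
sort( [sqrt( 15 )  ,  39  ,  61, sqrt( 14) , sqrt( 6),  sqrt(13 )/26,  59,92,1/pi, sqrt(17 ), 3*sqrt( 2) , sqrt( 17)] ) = [ sqrt( 13 ) /26,1/pi,  sqrt (6 ), sqrt( 14), sqrt( 15 ),sqrt(17), sqrt( 17),3*sqrt( 2) , 39, 59,61,92]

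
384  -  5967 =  - 5583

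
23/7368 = 23/7368 = 0.00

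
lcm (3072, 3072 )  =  3072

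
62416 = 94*664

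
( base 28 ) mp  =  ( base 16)281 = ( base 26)oh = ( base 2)1010000001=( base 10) 641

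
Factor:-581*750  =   - 2^1*3^1*5^3 * 7^1*83^1 = -435750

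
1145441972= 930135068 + 215306904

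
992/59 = 992/59 = 16.81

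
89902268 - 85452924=4449344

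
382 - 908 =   -  526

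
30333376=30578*992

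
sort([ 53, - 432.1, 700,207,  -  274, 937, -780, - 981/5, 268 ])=[ - 780,-432.1,-274, -981/5, 53,207,  268,  700, 937]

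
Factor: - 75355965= - 3^2 * 5^1 *1674577^1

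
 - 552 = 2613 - 3165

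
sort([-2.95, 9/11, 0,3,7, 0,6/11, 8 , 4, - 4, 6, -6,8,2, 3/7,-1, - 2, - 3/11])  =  [ - 6,-4,  -  2.95, - 2,-1,-3/11, 0,  0, 3/7,6/11,9/11, 2, 3, 4 , 6,7, 8,8]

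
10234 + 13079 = 23313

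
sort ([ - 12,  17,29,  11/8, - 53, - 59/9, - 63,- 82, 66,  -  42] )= [-82, - 63,- 53, - 42, - 12, - 59/9,11/8,17,  29,66] 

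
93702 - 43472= 50230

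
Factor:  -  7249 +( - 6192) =  -  13441 = - 13441^1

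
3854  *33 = 127182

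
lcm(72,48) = 144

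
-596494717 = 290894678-887389395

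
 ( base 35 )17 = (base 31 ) 1B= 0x2a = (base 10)42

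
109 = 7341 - 7232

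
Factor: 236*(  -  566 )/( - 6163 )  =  133576/6163 = 2^3*59^1* 283^1*6163^( - 1 )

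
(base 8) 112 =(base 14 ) 54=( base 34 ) 26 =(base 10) 74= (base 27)2K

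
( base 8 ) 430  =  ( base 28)a0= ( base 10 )280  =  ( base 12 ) 1b4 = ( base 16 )118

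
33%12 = 9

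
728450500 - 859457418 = -131006918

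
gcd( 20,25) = 5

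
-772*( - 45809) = 35364548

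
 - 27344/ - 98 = 13672/49 = 279.02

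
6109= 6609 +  - 500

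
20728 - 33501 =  - 12773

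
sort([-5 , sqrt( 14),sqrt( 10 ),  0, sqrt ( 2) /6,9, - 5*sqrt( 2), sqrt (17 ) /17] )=[ - 5*sqrt (2 ), - 5,0,sqrt( 2)/6,sqrt( 17 )/17, sqrt (10), sqrt( 14),9]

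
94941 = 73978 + 20963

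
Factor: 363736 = 2^3*19^1  *  2393^1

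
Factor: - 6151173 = - 3^1*7^1*499^1 *587^1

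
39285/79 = 39285/79 = 497.28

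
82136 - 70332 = 11804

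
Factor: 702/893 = 2^1*3^3*13^1*19^( - 1 )*47^( - 1)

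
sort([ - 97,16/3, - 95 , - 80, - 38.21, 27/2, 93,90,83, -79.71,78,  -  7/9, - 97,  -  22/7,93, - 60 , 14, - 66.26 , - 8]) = [ -97, - 97,-95 , - 80,-79.71, - 66.26, - 60, - 38.21, - 8,-22/7, - 7/9,  16/3,27/2, 14, 78,83 , 90, 93,93 ] 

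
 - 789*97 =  - 76533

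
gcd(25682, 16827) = 1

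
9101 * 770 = 7007770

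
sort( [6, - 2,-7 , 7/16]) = [ - 7, - 2, 7/16,  6 ]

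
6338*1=6338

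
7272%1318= 682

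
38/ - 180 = - 19/90   =  - 0.21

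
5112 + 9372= 14484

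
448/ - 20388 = -112/5097= - 0.02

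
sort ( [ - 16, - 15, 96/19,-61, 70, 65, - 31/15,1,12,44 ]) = [ - 61, - 16,  -  15, - 31/15,1, 96/19,12,44, 65,70 ] 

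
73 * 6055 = 442015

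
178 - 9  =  169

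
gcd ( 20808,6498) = 18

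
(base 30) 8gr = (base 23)ED2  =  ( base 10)7707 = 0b1111000011011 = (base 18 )15e3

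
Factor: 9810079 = 857^1*11447^1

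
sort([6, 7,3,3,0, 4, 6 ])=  [ 0,3, 3,4 , 6, 6,7]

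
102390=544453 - 442063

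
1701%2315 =1701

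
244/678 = 122/339 = 0.36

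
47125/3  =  47125/3 = 15708.33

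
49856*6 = 299136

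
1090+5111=6201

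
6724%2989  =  746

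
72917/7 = 10416 + 5/7 = 10416.71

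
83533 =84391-858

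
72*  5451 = 392472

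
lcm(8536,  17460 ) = 384120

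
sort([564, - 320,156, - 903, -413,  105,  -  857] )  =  [-903, - 857,-413,  -  320,105,156, 564] 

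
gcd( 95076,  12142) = 2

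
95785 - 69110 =26675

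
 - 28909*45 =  - 1300905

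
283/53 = 5+18/53 = 5.34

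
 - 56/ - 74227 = 56/74227 = 0.00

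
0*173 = 0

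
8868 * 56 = 496608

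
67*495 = 33165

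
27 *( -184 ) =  - 4968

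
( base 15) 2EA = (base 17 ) 257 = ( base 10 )670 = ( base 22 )18A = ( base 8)1236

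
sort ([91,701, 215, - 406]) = [-406,  91, 215,701] 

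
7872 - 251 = 7621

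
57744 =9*6416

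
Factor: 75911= 11^1* 67^1*103^1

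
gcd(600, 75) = 75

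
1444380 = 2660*543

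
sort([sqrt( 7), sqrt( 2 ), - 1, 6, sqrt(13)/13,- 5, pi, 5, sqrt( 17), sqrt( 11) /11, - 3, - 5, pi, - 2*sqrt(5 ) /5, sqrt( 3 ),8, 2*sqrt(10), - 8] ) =[-8,-5, - 5, - 3, - 1, - 2*sqrt( 5) /5,sqrt(13)/13, sqrt(11)/11, sqrt( 2),sqrt( 3 ), sqrt(7), pi, pi, sqrt(17),5,6,2*sqrt(10),  8 ] 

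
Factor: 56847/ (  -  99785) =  - 3^1*5^( - 1)*2707^1*2851^( - 1) = - 8121/14255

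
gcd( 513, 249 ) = 3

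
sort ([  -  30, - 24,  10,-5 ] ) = [ - 30, - 24, - 5, 10]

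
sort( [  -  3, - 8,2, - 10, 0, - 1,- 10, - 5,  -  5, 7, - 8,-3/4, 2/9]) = [ - 10,-10, - 8, - 8, - 5, - 5, - 3, - 1, - 3/4,0, 2/9, 2 , 7]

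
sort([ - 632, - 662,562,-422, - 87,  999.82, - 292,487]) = [  -  662,  -  632, - 422,- 292,-87  ,  487,562, 999.82]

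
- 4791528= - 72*66549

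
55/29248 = 55/29248 = 0.00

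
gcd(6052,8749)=1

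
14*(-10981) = -153734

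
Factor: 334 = 2^1*167^1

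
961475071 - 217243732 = 744231339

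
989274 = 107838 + 881436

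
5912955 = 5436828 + 476127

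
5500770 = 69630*79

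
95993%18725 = 2368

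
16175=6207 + 9968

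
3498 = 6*583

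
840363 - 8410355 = -7569992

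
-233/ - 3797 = 233/3797 = 0.06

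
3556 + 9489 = 13045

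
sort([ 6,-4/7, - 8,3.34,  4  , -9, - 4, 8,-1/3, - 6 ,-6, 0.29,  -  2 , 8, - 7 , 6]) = [  -  9, - 8, - 7,-6, - 6,-4, - 2, - 4/7,- 1/3,0.29, 3.34,4, 6,  6,  8,8 ]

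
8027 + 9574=17601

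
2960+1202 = 4162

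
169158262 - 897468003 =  - 728309741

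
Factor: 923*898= 828854= 2^1*13^1*71^1*449^1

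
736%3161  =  736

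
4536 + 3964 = 8500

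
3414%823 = 122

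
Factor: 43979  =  13^1*17^1*199^1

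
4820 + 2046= 6866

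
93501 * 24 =2244024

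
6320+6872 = 13192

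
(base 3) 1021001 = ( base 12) 647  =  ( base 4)32113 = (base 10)919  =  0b1110010111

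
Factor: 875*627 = 548625= 3^1*5^3*7^1 * 11^1*19^1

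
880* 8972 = 7895360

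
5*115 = 575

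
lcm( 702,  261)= 20358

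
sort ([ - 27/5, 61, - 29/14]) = [ - 27/5, - 29/14, 61]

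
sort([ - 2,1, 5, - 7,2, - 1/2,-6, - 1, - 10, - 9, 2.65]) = [ -10,-9,-7,- 6, - 2,-1, - 1/2 , 1, 2, 2.65, 5 ] 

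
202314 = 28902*7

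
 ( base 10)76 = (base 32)2C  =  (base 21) 3d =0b1001100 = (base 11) 6A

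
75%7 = 5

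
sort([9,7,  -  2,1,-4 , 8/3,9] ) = [ -4,-2 , 1,8/3,7,9, 9 ]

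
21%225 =21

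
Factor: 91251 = 3^2*10139^1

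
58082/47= 1235 + 37/47= 1235.79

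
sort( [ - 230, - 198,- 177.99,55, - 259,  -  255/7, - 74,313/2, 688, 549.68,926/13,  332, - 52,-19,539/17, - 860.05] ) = [ - 860.05, - 259,-230, - 198, -177.99,- 74, -52, - 255/7, - 19,539/17,  55 , 926/13,313/2,  332, 549.68, 688] 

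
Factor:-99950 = -2^1*5^2*1999^1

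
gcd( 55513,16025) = 1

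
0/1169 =0 = 0.00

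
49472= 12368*4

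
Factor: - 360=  -2^3*3^2*5^1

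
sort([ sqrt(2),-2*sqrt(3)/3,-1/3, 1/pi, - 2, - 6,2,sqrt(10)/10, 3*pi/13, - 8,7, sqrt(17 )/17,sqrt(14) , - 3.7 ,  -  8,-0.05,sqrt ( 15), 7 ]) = [-8, - 8 , - 6 , - 3.7, - 2, - 2*sqrt( 3) /3 , - 1/3, - 0.05, sqrt(17 )/17, sqrt( 10 ) /10,1/pi, 3*pi/13,sqrt(2),  2,sqrt( 14), sqrt(15) , 7,7 ] 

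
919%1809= 919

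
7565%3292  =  981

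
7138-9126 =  - 1988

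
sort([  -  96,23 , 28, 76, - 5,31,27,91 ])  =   [ - 96, - 5, 23, 27, 28,31,76,91]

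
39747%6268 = 2139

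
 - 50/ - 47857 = 50/47857 =0.00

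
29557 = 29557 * 1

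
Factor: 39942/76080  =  21/40 =2^( - 3)*3^1*5^ ( - 1)*7^1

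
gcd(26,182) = 26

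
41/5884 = 41/5884 = 0.01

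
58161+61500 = 119661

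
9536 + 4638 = 14174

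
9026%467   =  153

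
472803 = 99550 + 373253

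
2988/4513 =2988/4513 = 0.66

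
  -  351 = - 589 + 238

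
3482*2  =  6964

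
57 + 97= 154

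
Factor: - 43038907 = - 59^1*729473^1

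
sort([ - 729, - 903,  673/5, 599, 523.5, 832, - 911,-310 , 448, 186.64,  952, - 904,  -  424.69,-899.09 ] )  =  [ - 911, - 904  ,  -  903 , - 899.09, - 729, - 424.69,-310,  673/5 , 186.64 , 448,523.5,  599, 832, 952] 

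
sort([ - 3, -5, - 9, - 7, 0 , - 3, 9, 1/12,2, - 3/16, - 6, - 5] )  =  [ - 9, - 7, - 6, - 5,-5, - 3, - 3, - 3/16,0, 1/12 , 2, 9] 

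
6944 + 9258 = 16202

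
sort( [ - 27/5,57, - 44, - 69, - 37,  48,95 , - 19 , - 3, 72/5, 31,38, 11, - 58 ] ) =[ - 69,-58, - 44, - 37, - 19, - 27/5 ,- 3, 11,  72/5, 31,  38,48,57,95]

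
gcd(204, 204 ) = 204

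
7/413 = 1/59 =0.02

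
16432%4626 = 2554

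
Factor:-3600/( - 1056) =2^( - 1 )*3^1*5^2*11^( - 1)  =  75/22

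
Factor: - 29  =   - 29^1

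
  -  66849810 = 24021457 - 90871267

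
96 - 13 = 83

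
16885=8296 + 8589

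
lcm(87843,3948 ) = 351372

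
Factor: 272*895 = 2^4*5^1*17^1*179^1 = 243440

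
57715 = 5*11543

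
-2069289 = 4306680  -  6375969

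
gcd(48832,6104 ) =6104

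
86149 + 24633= 110782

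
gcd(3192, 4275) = 57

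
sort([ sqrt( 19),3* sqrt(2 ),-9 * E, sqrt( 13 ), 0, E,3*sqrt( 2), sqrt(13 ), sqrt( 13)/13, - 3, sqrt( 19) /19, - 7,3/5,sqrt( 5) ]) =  [-9*E, - 7, -3, 0, sqrt( 19) /19, sqrt( 13) /13,3/5,  sqrt( 5 ) , E, sqrt(13),sqrt( 13 ), 3*sqrt(2 ), 3*sqrt( 2),sqrt(19)]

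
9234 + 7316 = 16550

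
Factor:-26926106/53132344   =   - 13463053/26566172 = - 2^( - 2)*17^(-1)*103^( - 1)*409^1*3793^ (-1)*32917^1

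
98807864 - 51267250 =47540614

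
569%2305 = 569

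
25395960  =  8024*3165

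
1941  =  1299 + 642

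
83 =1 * 83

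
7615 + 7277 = 14892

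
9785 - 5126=4659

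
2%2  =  0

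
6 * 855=5130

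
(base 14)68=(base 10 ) 92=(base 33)2q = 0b1011100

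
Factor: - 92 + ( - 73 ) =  - 165 = -  3^1 * 5^1*11^1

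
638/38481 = 638/38481 = 0.02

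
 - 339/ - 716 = 339/716 = 0.47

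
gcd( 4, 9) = 1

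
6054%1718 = 900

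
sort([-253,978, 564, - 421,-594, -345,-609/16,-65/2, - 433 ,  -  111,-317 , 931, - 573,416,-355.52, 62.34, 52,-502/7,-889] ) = [-889, - 594,  -  573,-433,-421, -355.52,-345,-317,-253, - 111,-502/7,  -  609/16  ,-65/2,52, 62.34, 416,564, 931,978]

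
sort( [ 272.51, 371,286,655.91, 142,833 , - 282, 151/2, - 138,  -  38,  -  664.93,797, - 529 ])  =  [-664.93, -529,-282,-138, - 38, 151/2, 142,272.51  ,  286,371,655.91,797, 833 ]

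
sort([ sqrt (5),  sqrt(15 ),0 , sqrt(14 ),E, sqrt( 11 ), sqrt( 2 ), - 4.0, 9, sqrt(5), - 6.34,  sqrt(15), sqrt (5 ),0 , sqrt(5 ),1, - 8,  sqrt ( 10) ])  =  [ - 8, - 6.34, - 4.0,0, 0, 1, sqrt ( 2 ), sqrt( 5),sqrt( 5),sqrt( 5 ), sqrt ( 5), E,  sqrt( 10 ), sqrt(11 ),  sqrt(14 ), sqrt(15), sqrt(15),9 ]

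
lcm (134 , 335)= 670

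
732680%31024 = 19128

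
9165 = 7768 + 1397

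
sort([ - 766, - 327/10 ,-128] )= [ - 766,-128, - 327/10]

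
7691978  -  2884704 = 4807274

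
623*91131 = 56774613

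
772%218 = 118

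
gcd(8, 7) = 1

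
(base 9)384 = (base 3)102211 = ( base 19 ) gf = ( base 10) 319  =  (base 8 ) 477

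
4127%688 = 687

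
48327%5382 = 5271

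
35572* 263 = 9355436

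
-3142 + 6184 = 3042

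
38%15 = 8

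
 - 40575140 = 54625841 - 95200981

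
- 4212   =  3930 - 8142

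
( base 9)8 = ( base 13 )8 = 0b1000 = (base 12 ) 8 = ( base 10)8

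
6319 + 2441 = 8760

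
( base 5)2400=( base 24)ee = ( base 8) 536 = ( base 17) 13a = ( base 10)350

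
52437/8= 6554+ 5/8=6554.62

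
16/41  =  16/41=0.39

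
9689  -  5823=3866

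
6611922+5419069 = 12030991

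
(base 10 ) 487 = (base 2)111100111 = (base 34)EB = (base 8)747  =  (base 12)347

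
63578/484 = 31789/242 = 131.36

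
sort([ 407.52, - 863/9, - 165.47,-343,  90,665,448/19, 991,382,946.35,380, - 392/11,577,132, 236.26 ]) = [ - 343, - 165.47,  -  863/9, - 392/11,448/19 , 90 , 132,  236.26,380,  382,407.52, 577, 665,946.35,  991 ]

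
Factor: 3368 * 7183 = 2^3*11^1*421^1* 653^1=24192344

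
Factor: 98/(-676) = -2^(-1)*  7^2 * 13^( - 2 )  =  - 49/338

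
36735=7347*5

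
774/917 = 774/917 = 0.84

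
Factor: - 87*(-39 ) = 3393 = 3^2*13^1*29^1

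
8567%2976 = 2615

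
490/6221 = 490/6221 =0.08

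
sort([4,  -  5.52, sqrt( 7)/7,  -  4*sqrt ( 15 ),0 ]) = [ - 4* sqrt( 15),  -  5.52, 0 , sqrt( 7 )/7, 4]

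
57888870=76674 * 755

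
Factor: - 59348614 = -2^1*13^1*197^1*11587^1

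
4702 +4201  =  8903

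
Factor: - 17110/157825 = - 58/535 =- 2^1*5^( -1)*29^1*107^(  -  1 ) 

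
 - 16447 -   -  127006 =110559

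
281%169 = 112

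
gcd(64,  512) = 64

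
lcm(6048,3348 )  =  187488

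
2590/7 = 370 = 370.00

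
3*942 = 2826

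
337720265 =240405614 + 97314651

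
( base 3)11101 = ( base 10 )118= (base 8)166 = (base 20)5I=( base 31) 3p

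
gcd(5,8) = 1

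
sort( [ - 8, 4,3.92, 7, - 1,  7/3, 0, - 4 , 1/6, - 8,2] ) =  [ - 8, - 8, - 4, - 1 , 0,1/6,2, 7/3,3.92,4,  7] 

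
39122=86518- 47396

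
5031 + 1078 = 6109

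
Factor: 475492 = 2^2 * 118873^1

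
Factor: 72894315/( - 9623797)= - 3^1*5^1*13^1*157^1*593^(-1)*2381^1*16229^( - 1 ) 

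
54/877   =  54/877 = 0.06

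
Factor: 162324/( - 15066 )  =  -2^1 * 31^(-1 ) * 167^1= -334/31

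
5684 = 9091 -3407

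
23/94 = 23/94 = 0.24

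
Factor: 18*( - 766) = - 13788 = - 2^2*3^2*383^1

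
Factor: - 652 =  - 2^2*163^1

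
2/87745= 2/87745  =  0.00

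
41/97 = 41/97  =  0.42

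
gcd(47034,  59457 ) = 3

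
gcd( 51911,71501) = 1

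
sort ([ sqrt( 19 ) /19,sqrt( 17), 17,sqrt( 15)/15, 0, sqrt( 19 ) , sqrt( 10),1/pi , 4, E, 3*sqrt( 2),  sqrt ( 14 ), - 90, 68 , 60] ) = [ - 90 , 0 , sqrt(19 )/19,  sqrt( 15 ) /15,1/pi, E , sqrt( 10 ),sqrt( 14 ),4,sqrt( 17 ),3*sqrt(2 ), sqrt( 19),17,60, 68 ] 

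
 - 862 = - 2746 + 1884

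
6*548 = 3288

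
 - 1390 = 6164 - 7554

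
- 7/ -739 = 7/739=0.01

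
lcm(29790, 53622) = 268110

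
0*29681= 0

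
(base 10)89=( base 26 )3B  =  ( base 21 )45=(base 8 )131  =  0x59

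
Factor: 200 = 2^3*5^2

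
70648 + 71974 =142622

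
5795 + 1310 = 7105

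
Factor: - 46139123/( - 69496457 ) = 101^2 * 4523^1 * 69496457^( - 1 ) 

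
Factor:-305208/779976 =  - 3^2 * 23^( - 1 ) = - 9/23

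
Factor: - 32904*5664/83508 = -2^6 * 3^2*59^1*457^1*6959^(  -  1 ) = -15530688/6959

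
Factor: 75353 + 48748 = 3^2*13789^1 = 124101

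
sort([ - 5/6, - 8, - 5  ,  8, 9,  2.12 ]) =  [ - 8 , - 5, - 5/6,2.12,8, 9]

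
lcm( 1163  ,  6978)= 6978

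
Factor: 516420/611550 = 2^1*3^( - 2)*5^ ( - 1 )*19^1 = 38/45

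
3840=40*96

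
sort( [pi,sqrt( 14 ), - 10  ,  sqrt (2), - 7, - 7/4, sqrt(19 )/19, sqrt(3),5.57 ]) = [ - 10, - 7, - 7/4,sqrt( 19)/19,sqrt(2), sqrt( 3),pi, sqrt( 14), 5.57] 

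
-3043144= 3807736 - 6850880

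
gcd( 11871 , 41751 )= 9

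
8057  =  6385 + 1672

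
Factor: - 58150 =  - 2^1* 5^2*1163^1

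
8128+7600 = 15728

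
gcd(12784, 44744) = 6392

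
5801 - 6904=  - 1103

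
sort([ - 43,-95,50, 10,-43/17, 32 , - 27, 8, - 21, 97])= [-95,  -  43,-27, - 21, - 43/17, 8, 10, 32, 50,97] 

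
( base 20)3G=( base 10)76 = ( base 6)204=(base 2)1001100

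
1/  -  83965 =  - 1/83965 = - 0.00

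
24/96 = 1/4 = 0.25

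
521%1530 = 521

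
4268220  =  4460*957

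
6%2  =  0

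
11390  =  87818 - 76428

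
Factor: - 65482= - 2^1*29^1* 1129^1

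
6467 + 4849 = 11316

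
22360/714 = 11180/357 = 31.32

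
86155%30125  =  25905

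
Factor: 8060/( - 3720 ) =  - 2^(  -  1 )  *3^( - 1) *13^1 = -13/6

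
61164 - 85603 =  - 24439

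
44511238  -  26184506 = 18326732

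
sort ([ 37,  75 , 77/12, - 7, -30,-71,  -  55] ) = [  -  71, - 55, - 30, - 7, 77/12, 37, 75]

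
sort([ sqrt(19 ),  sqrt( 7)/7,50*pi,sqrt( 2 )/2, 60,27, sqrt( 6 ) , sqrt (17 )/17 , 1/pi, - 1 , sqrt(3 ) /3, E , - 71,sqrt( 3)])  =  [-71, - 1, sqrt ( 17 )/17, 1/pi,sqrt(7 )/7, sqrt( 3 )/3,sqrt( 2 ) /2, sqrt( 3), sqrt(6),E , sqrt( 19), 27,60,50*pi] 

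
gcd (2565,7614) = 27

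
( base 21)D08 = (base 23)aje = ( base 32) 5JD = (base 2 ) 1011001101101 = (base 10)5741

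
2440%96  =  40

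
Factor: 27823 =27823^1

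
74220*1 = 74220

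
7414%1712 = 566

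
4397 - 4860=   -  463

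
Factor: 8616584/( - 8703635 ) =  - 2^3*  5^( - 1)*67^ ( - 1)*281^1* 3833^1* 25981^( - 1)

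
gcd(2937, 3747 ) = 3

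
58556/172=340 + 19/43 = 340.44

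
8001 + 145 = 8146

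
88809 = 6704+82105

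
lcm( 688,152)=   13072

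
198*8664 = 1715472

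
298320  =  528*565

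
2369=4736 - 2367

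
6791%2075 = 566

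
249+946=1195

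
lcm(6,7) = 42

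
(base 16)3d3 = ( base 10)979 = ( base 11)810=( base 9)1307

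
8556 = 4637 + 3919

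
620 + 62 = 682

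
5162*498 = 2570676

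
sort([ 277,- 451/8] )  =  [  -  451/8, 277 ] 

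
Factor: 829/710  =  2^( - 1)*5^( - 1)*71^(  -  1) * 829^1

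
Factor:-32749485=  - 3^1*5^1 * 31^1 * 70429^1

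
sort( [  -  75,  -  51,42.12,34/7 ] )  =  [ - 75, - 51, 34/7,42.12]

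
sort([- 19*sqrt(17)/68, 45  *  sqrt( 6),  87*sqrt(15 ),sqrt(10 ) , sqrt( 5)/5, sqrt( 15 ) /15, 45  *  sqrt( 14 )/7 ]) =[ - 19*sqrt (17 )/68, sqrt( 15) /15,sqrt( 5) /5, sqrt(10),45*sqrt ( 14)/7, 45*sqrt( 6),87*sqrt( 15) ]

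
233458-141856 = 91602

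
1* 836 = 836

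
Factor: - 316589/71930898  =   - 24353/5533146 = - 2^ (-1 )*3^( - 2)*7^3* 71^1 *307397^( - 1 ) 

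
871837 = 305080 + 566757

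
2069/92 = 2069/92= 22.49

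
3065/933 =3 + 266/933 = 3.29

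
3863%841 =499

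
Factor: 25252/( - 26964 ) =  - 59/63 = -3^( - 2)*7^(-1)*59^1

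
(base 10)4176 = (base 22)8di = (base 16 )1050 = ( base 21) 99I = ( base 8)10120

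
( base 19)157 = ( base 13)298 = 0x1cf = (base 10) 463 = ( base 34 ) DL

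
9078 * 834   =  7571052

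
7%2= 1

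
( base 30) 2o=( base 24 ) 3C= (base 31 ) 2m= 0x54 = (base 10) 84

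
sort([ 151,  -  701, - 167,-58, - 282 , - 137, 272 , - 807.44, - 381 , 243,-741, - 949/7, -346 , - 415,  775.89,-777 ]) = [ - 807.44,-777, - 741,-701, - 415,  -  381,- 346, - 282, - 167,  -  137 ,-949/7 ,-58, 151 , 243, 272 , 775.89] 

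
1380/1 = 1380 = 1380.00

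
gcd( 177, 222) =3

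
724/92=181/23 = 7.87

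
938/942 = 469/471 = 1.00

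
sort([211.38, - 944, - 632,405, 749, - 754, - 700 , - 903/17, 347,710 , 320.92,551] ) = [ - 944, - 754,-700, -632, - 903/17,211.38,320.92,  347,405 , 551, 710,749] 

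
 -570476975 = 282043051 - 852520026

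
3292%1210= 872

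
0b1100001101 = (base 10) 781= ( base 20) 1J1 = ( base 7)2164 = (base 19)232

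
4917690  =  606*8115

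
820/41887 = 820/41887 =0.02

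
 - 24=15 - 39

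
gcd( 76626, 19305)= 297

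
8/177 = 8/177 = 0.05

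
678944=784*866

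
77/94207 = 77/94207 = 0.00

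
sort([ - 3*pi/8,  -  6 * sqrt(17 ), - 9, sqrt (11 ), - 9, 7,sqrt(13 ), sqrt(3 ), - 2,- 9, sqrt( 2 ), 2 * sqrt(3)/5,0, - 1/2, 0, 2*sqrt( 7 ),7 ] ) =[- 6*sqrt( 17), - 9, - 9,  -  9, - 2, - 3 * pi/8, -1/2, 0, 0, 2*sqrt(3)/5 , sqrt(2), sqrt(3),sqrt(11 ), sqrt( 13),2*sqrt(7) , 7,7]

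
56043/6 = 18681/2 = 9340.50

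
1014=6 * 169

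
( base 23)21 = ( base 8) 57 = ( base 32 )1F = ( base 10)47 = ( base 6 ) 115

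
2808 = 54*52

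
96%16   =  0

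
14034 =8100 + 5934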